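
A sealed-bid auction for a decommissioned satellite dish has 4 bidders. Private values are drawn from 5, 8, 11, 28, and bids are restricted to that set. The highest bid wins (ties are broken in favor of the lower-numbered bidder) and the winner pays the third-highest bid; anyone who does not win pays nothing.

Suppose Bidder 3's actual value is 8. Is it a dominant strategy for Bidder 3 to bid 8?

No

Consider the case where Bidder 1 bids 5, Bidder 2 bids 5 and Bidder 4 bids 11.
Truthful bid 8: loses, pays 0, utility 0.
Bid 11 instead: wins, pays 5, utility 8 - 5 = 3.
Since 3 > 0, bidding 11 is strictly better here, so truthful bidding is not dominant.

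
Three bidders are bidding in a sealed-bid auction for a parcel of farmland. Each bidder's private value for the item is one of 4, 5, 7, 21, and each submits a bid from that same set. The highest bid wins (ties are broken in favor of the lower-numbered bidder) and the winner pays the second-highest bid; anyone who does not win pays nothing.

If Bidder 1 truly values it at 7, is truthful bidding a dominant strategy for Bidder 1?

Check each profile of the others' bids and compare truth against every alternative bid.
Others bid (4, 4): truth gives 3, best alternative gives 3.
Others bid (4, 5): truth gives 2, best alternative gives 2.
Others bid (5, 4): truth gives 2, best alternative gives 2.
Others bid (5, 5): truth gives 2, best alternative gives 2.
Others bid (4, 7): truth gives 0, best alternative gives 0.
Others bid (4, 21): truth gives 0, best alternative gives 0.
(Remaining 10 profiles checked similarly; truth is weakly best in each.)
In every case the truthful bid is at least as good as any alternative, so it is a dominant strategy.

Yes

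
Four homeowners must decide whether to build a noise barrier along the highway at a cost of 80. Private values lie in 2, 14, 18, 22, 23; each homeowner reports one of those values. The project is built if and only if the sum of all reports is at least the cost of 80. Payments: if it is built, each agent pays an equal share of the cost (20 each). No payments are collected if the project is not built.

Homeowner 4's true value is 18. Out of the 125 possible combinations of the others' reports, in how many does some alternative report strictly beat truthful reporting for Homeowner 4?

Others report (18, 22, 22): truth gives -2; report 2 gives 0 > -2. Violating.
Others report (18, 22, 23): truth gives -2; report 2 gives 0 > -2. Violating.
Others report (18, 23, 22): truth gives -2; report 2 gives 0 > -2. Violating.
Others report (18, 23, 23): truth gives -2; report 2 gives 0 > -2. Violating.
Others report (2, 2, 2): truth gives 0; no alternative beats it.
Others report (2, 2, 14): truth gives 0; no alternative beats it.
(Checking all 125 profiles: 20 have a profitable deviation, 105 do not.)

20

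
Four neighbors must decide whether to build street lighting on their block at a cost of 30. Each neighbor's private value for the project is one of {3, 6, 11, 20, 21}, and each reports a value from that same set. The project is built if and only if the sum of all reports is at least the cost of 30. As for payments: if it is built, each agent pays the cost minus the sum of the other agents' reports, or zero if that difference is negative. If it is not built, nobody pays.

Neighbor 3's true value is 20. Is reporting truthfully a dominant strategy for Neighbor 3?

Check each profile of the others' reports and compare truth against every alternative report.
Others report (3, 6, 21): truth gives 20, best alternative gives 20.
Others report (3, 11, 20): truth gives 20, best alternative gives 20.
Others report (3, 11, 21): truth gives 20, best alternative gives 20.
Others report (3, 20, 11): truth gives 20, best alternative gives 20.
Others report (3, 20, 20): truth gives 20, best alternative gives 20.
Others report (3, 20, 21): truth gives 20, best alternative gives 20.
(Remaining 119 profiles checked similarly; truth is weakly best in each.)
In every case the truthful report is at least as good as any alternative, so it is a dominant strategy.

Yes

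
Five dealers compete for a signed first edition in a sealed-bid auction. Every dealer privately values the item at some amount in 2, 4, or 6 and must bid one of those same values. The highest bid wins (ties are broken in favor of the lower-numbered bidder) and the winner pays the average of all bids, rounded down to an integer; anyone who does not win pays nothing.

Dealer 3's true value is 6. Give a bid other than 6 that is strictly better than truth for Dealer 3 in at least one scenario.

Suppose Dealer 1 bids 2, Dealer 2 bids 2, Dealer 4 bids 2 and Dealer 5 bids 4.
Bid 6: wins, pays 3, utility 6 - 3 = 3.
Bid 4: wins, pays 2, utility 6 - 2 = 4.
So bidding 4 beats truth here (4 > 3).

4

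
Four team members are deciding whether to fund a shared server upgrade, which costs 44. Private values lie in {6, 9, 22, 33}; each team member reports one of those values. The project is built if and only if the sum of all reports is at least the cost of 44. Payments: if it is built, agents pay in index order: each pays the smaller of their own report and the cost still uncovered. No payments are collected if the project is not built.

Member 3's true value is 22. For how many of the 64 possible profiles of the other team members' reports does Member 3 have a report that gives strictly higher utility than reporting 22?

21

Others report (6, 6, 33): truth gives 0; report 6 gives 16 > 0. Violating.
Others report (6, 9, 22): truth gives 0; report 9 gives 13 > 0. Violating.
Others report (6, 9, 33): truth gives 0; report 6 gives 16 > 0. Violating.
Others report (6, 22, 9): truth gives 6; report 9 gives 13 > 6. Violating.
Others report (6, 6, 6): truth gives 0; no alternative beats it.
Others report (6, 6, 9): truth gives 0; no alternative beats it.
(Checking all 64 profiles: 21 have a profitable deviation, 43 do not.)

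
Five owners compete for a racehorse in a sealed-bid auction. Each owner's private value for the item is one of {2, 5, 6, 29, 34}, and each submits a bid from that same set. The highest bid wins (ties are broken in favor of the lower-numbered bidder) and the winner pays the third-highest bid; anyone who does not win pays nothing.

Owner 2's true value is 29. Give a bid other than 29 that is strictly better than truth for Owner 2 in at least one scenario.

Suppose Owner 1 bids 2, Owner 3 bids 2, Owner 4 bids 2 and Owner 5 bids 34.
Bid 29: loses, pays 0, utility 0.
Bid 34: wins, pays 2, utility 29 - 2 = 27.
So bidding 34 beats truth here (27 > 0).

34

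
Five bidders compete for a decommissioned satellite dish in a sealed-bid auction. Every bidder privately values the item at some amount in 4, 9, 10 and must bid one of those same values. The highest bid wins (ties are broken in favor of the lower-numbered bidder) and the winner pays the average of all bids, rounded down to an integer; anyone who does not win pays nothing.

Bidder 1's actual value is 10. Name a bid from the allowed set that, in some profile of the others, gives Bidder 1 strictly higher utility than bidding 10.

Suppose Bidder 2 bids 4, Bidder 3 bids 4, Bidder 4 bids 4 and Bidder 5 bids 4.
Bid 10: wins, pays 5, utility 10 - 5 = 5.
Bid 4: wins, pays 4, utility 10 - 4 = 6.
So bidding 4 beats truth here (6 > 5).

4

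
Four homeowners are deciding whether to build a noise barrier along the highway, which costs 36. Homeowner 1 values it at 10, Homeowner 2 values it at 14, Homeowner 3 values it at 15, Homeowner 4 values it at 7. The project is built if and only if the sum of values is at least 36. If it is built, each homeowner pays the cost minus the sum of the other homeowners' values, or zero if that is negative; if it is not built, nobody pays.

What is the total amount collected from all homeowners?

9

Total value 46 ≥ cost 36, so it is built.
Homeowner 1: others sum to 36; max(0, 36 - 36) = 0.
Homeowner 2: others sum to 32; max(0, 36 - 32) = 4.
Homeowner 3: others sum to 31; max(0, 36 - 31) = 5.
Homeowner 4: others sum to 39; max(0, 36 - 39) = 0.
Total collected = 0 + 4 + 5 + 0 = 9.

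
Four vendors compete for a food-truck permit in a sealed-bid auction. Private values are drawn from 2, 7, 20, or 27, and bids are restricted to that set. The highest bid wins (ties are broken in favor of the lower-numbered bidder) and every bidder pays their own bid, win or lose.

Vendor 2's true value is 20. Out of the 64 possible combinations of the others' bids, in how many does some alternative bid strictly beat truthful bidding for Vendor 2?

Others bid (2, 2, 2): truth gives 0; bid 7 gives 13 > 0. Violating.
Others bid (2, 2, 7): truth gives 0; bid 7 gives 13 > 0. Violating.
Others bid (2, 2, 27): truth gives -20; bid 2 gives -2 > -20. Violating.
Others bid (2, 7, 2): truth gives 0; bid 7 gives 13 > 0. Violating.
Others bid (2, 2, 20): truth gives 0; no alternative beats it.
Others bid (2, 7, 20): truth gives 0; no alternative beats it.
(Checking all 64 profiles: 50 have a profitable deviation, 14 do not.)

50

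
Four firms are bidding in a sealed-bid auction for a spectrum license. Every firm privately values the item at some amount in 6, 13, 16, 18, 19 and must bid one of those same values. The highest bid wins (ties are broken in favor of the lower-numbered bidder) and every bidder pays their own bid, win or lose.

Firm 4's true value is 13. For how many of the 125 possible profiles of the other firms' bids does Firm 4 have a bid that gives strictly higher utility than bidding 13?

124

Others bid (6, 6, 13): truth gives -13; bid 16 gives -3 > -13. Violating.
Others bid (6, 6, 16): truth gives -13; bid 18 gives -5 > -13. Violating.
Others bid (6, 6, 18): truth gives -13; bid 6 gives -6 > -13. Violating.
Others bid (6, 6, 19): truth gives -13; bid 6 gives -6 > -13. Violating.
Others bid (6, 6, 6): truth gives 0; no alternative beats it.
(Checking all 125 profiles: 124 have a profitable deviation, 1 does not.)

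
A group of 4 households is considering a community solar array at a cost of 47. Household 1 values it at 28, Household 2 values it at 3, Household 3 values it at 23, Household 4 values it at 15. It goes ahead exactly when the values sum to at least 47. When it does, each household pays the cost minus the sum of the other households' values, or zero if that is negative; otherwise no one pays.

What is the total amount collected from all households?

Total value 69 ≥ cost 47, so it is built.
Household 1: others sum to 41; max(0, 47 - 41) = 6.
Household 2: others sum to 66; max(0, 47 - 66) = 0.
Household 3: others sum to 46; max(0, 47 - 46) = 1.
Household 4: others sum to 54; max(0, 47 - 54) = 0.
Total collected = 6 + 0 + 1 + 0 = 7.

7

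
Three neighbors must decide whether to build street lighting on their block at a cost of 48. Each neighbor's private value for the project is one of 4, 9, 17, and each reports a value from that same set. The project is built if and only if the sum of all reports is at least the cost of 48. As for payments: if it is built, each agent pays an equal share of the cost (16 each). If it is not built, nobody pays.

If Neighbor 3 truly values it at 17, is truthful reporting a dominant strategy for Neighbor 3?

Yes

Check each profile of the others' reports and compare truth against every alternative report.
Others report (17, 17): truth gives 1, best alternative gives 0.
Others report (4, 4): truth gives 0, best alternative gives 0.
Others report (4, 9): truth gives 0, best alternative gives 0.
Others report (4, 17): truth gives 0, best alternative gives 0.
Others report (9, 4): truth gives 0, best alternative gives 0.
Others report (9, 9): truth gives 0, best alternative gives 0.
(Remaining 3 profiles checked similarly; truth is weakly best in each.)
In every case the truthful report is at least as good as any alternative, so it is a dominant strategy.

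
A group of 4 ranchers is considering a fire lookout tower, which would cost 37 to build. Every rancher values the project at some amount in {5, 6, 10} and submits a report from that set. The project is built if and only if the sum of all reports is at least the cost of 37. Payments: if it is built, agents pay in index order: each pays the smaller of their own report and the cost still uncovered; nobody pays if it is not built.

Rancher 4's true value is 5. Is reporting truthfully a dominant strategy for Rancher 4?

Yes

Check each profile of the others' reports and compare truth against every alternative report.
Others report (5, 5, 5): truth gives 0, best alternative gives 0.
Others report (5, 5, 6): truth gives 0, best alternative gives 0.
Others report (5, 5, 10): truth gives 0, best alternative gives 0.
Others report (5, 6, 5): truth gives 0, best alternative gives 0.
Others report (5, 6, 6): truth gives 0, best alternative gives 0.
Others report (5, 6, 10): truth gives 0, best alternative gives 0.
(Remaining 21 profiles checked similarly; truth is weakly best in each.)
In every case the truthful report is at least as good as any alternative, so it is a dominant strategy.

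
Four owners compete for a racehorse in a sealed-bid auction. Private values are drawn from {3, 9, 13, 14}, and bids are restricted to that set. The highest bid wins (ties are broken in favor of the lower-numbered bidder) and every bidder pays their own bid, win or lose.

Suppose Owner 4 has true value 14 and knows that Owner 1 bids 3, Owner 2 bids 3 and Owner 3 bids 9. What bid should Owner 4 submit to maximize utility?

Bid 3: loses but pays 3, utility -3.
Bid 9: loses but pays 9, utility -9.
Bid 13: wins, pays 13, utility 14 - 13 = 1.
Bid 14: wins, pays 14, utility 14 - 14 = 0.
The best choice is 13 with utility 1.

13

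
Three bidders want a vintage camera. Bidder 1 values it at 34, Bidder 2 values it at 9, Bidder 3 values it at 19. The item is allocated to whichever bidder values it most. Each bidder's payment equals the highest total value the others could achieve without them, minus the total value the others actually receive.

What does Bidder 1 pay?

Bidder 1 has the highest value and receives the item.
Without Bidder 1, the item would go to the next-highest value, 19, so the others could achieve 19.
With Bidder 1 present and winning, the others receive nothing, so their total is 0.
Payment = 19 - 0 = 19.

19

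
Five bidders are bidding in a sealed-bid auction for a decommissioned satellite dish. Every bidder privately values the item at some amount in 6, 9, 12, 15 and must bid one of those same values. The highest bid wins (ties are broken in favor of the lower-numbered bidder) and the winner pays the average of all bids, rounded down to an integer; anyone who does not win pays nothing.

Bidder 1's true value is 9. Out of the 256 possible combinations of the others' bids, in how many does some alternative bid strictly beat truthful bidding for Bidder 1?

4

Others bid (6, 6, 6, 12): truth gives 0; bid 12 gives 1 > 0. Violating.
Others bid (6, 6, 12, 6): truth gives 0; bid 12 gives 1 > 0. Violating.
Others bid (6, 12, 6, 6): truth gives 0; bid 12 gives 1 > 0. Violating.
Others bid (12, 6, 6, 6): truth gives 0; bid 12 gives 1 > 0. Violating.
Others bid (6, 6, 6, 6): truth gives 3; no alternative beats it.
Others bid (6, 6, 6, 9): truth gives 2; no alternative beats it.
(Checking all 256 profiles: 4 have a profitable deviation, 252 do not.)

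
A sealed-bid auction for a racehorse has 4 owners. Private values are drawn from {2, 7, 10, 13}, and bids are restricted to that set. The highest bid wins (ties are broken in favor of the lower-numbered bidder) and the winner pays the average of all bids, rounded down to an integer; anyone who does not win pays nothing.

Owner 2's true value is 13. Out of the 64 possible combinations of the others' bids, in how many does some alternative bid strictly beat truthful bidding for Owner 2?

Others bid (2, 2, 2): truth gives 9; bid 7 gives 10 > 9. Violating.
Others bid (2, 2, 7): truth gives 7; bid 7 gives 9 > 7. Violating.
Others bid (2, 7, 2): truth gives 7; bid 7 gives 9 > 7. Violating.
Others bid (2, 7, 7): truth gives 6; bid 7 gives 8 > 6. Violating.
Others bid (2, 2, 10): truth gives 7; no alternative beats it.
Others bid (2, 2, 13): truth gives 6; no alternative beats it.
(Checking all 64 profiles: 15 have a profitable deviation, 49 do not.)

15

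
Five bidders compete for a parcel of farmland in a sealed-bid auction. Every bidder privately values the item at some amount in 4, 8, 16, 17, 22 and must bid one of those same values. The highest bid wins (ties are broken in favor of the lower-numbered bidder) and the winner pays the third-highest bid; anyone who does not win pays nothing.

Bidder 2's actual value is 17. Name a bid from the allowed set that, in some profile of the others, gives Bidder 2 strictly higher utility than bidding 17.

22

Suppose Bidder 1 bids 4, Bidder 3 bids 4, Bidder 4 bids 4 and Bidder 5 bids 22.
Bid 17: loses, pays 0, utility 0.
Bid 22: wins, pays 4, utility 17 - 4 = 13.
So bidding 22 beats truth here (13 > 0).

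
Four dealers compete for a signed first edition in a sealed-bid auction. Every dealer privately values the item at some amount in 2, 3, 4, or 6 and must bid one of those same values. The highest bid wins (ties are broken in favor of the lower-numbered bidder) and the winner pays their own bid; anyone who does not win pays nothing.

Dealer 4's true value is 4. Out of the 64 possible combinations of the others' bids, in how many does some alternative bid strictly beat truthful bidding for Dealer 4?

1

Others bid (2, 2, 2): truth gives 0; bid 3 gives 1 > 0. Violating.
Others bid (2, 2, 3): truth gives 0; no alternative beats it.
Others bid (2, 2, 4): truth gives 0; no alternative beats it.
(Checking all 64 profiles: 1 has a profitable deviation, 63 do not.)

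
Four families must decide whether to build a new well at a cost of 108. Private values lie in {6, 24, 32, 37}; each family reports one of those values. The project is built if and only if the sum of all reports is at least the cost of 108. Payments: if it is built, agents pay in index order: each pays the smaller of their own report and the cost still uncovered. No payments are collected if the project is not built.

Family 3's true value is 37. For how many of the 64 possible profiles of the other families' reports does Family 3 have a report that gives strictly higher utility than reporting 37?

Others report (6, 37, 37): truth gives 0; report 32 gives 5 > 0. Violating.
Others report (24, 24, 32): truth gives 0; report 32 gives 5 > 0. Violating.
Others report (24, 24, 37): truth gives 0; report 24 gives 13 > 0. Violating.
Others report (24, 32, 24): truth gives 0; report 32 gives 5 > 0. Violating.
Others report (6, 6, 6): truth gives 0; no alternative beats it.
Others report (6, 6, 24): truth gives 0; no alternative beats it.
(Checking all 64 profiles: 29 have a profitable deviation, 35 do not.)

29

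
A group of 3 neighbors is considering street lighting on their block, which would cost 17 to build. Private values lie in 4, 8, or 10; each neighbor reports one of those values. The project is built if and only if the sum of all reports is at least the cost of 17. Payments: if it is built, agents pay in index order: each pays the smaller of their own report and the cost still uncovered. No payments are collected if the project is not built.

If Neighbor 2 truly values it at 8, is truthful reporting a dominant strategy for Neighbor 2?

No

Consider the case where Neighbor 1 reports 4 and Neighbor 3 reports 10.
Truthful report 8: project built, pays 8, utility 8 - 8 = 0.
Report 4 instead: project built, pays 4, utility 8 - 4 = 4.
Since 4 > 0, reporting 4 is strictly better here, so truthful reporting is not dominant.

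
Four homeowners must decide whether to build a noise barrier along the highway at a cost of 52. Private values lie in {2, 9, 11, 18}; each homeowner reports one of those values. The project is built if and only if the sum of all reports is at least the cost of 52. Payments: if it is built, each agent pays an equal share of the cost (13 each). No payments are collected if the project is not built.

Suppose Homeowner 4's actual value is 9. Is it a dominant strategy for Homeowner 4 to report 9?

Consider the case where Homeowner 1 reports 9, Homeowner 2 reports 18 and Homeowner 3 reports 18.
Truthful report 9: project built, pays 13, utility 9 - 13 = -4.
Report 2 instead: project not built, utility 0.
Since 0 > -4, reporting 2 is strictly better here, so truthful reporting is not dominant.

No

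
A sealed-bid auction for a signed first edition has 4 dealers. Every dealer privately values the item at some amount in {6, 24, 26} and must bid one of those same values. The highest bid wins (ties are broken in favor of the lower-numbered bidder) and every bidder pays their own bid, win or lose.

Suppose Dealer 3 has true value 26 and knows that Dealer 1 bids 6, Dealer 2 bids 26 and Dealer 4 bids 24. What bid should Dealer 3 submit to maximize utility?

6

Bid 6: loses but pays 6, utility -6.
Bid 24: loses but pays 24, utility -24.
Bid 26: loses but pays 26, utility -26.
The best choice is 6 with utility -6.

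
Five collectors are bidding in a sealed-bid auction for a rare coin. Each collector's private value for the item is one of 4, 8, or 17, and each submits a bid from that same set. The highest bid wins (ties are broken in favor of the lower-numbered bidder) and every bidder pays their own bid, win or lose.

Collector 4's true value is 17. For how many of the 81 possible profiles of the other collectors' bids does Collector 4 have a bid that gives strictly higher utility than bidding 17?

Others bid (4, 4, 4, 4): truth gives 0; bid 8 gives 9 > 0. Violating.
Others bid (4, 4, 4, 8): truth gives 0; bid 8 gives 9 > 0. Violating.
Others bid (4, 4, 17, 4): truth gives -17; bid 4 gives -4 > -17. Violating.
Others bid (4, 4, 17, 8): truth gives -17; bid 4 gives -4 > -17. Violating.
Others bid (4, 4, 4, 17): truth gives 0; no alternative beats it.
Others bid (4, 4, 8, 4): truth gives 0; no alternative beats it.
(Checking all 81 profiles: 59 have a profitable deviation, 22 do not.)

59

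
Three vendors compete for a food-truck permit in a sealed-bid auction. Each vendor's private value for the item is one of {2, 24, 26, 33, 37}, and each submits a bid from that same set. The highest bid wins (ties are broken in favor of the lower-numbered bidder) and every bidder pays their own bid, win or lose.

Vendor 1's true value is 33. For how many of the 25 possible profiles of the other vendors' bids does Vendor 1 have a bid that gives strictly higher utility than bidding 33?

18

Others bid (2, 2): truth gives 0; bid 2 gives 31 > 0. Violating.
Others bid (2, 24): truth gives 0; bid 24 gives 9 > 0. Violating.
Others bid (2, 26): truth gives 0; bid 26 gives 7 > 0. Violating.
Others bid (2, 37): truth gives -33; bid 2 gives -2 > -33. Violating.
Others bid (2, 33): truth gives 0; no alternative beats it.
Others bid (24, 33): truth gives 0; no alternative beats it.
(Checking all 25 profiles: 18 have a profitable deviation, 7 do not.)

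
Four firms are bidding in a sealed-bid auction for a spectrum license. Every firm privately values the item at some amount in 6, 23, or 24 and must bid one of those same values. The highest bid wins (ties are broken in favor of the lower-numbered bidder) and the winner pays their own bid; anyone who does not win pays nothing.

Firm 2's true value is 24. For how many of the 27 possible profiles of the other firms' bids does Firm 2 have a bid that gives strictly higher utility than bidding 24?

4

Others bid (6, 6, 6): truth gives 0; bid 23 gives 1 > 0. Violating.
Others bid (6, 6, 23): truth gives 0; bid 23 gives 1 > 0. Violating.
Others bid (6, 23, 6): truth gives 0; bid 23 gives 1 > 0. Violating.
Others bid (6, 23, 23): truth gives 0; bid 23 gives 1 > 0. Violating.
Others bid (6, 6, 24): truth gives 0; no alternative beats it.
Others bid (6, 23, 24): truth gives 0; no alternative beats it.
(Checking all 27 profiles: 4 have a profitable deviation, 23 do not.)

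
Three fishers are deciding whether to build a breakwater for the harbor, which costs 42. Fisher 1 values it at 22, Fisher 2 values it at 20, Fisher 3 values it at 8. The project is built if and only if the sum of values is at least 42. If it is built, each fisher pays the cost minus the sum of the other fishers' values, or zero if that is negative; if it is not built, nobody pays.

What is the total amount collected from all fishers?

26

Total value 50 ≥ cost 42, so it is built.
Fisher 1: others sum to 28; max(0, 42 - 28) = 14.
Fisher 2: others sum to 30; max(0, 42 - 30) = 12.
Fisher 3: others sum to 42; max(0, 42 - 42) = 0.
Total collected = 14 + 12 + 0 = 26.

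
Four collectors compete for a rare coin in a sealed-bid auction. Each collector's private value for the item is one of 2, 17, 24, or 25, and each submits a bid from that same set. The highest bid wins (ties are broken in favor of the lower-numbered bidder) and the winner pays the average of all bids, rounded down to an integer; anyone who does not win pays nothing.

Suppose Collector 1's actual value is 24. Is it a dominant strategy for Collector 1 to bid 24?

No

Consider the case where Collector 2 bids 2, Collector 3 bids 2 and Collector 4 bids 2.
Truthful bid 24: wins, pays 7, utility 24 - 7 = 17.
Bid 2 instead: wins, pays 2, utility 24 - 2 = 22.
Since 22 > 17, bidding 2 is strictly better here, so truthful bidding is not dominant.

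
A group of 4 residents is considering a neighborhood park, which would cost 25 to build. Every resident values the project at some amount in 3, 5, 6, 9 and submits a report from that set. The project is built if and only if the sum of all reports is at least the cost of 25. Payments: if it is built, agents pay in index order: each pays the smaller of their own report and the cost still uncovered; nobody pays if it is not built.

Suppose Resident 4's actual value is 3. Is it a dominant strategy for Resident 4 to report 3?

Yes

Check each profile of the others' reports and compare truth against every alternative report.
Others report (5, 6, 9): truth gives 0, best alternative gives -2.
Others report (5, 9, 6): truth gives 0, best alternative gives -2.
Others report (6, 5, 9): truth gives 0, best alternative gives -2.
Others report (6, 9, 5): truth gives 0, best alternative gives -2.
Others report (9, 5, 6): truth gives 0, best alternative gives -2.
Others report (9, 6, 5): truth gives 0, best alternative gives -2.
(Remaining 58 profiles checked similarly; truth is weakly best in each.)
In every case the truthful report is at least as good as any alternative, so it is a dominant strategy.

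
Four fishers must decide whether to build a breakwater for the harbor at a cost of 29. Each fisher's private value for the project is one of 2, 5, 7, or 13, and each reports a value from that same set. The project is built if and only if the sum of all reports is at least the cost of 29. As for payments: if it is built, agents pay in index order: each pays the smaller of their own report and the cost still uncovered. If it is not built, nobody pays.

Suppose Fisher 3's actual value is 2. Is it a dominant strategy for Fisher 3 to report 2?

Yes

Check each profile of the others' reports and compare truth against every alternative report.
Others report (2, 13, 13): truth gives 0, best alternative gives -3.
Others report (5, 7, 13): truth gives 0, best alternative gives -3.
Others report (5, 13, 7): truth gives 0, best alternative gives -3.
Others report (5, 13, 13): truth gives 0, best alternative gives -3.
Others report (7, 5, 13): truth gives 0, best alternative gives -3.
Others report (7, 7, 13): truth gives 0, best alternative gives -3.
(Remaining 58 profiles checked similarly; truth is weakly best in each.)
In every case the truthful report is at least as good as any alternative, so it is a dominant strategy.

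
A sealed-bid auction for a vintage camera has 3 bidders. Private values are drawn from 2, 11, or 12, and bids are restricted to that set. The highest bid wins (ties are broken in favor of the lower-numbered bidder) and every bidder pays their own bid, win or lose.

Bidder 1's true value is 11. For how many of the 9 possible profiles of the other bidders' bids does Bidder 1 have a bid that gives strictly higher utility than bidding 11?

6

Others bid (2, 2): truth gives 0; bid 2 gives 9 > 0. Violating.
Others bid (2, 12): truth gives -11; bid 12 gives -1 > -11. Violating.
Others bid (11, 12): truth gives -11; bid 12 gives -1 > -11. Violating.
Others bid (12, 2): truth gives -11; bid 12 gives -1 > -11. Violating.
Others bid (2, 11): truth gives 0; no alternative beats it.
Others bid (11, 2): truth gives 0; no alternative beats it.
(Checking all 9 profiles: 6 have a profitable deviation, 3 do not.)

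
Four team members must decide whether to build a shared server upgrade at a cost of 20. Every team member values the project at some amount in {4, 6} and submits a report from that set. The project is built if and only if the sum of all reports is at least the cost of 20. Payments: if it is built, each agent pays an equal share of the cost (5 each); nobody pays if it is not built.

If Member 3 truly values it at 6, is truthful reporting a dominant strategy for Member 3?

Check each profile of the others' reports and compare truth against every alternative report.
Others report (4, 4, 6): truth gives 1, best alternative gives 0.
Others report (4, 6, 4): truth gives 1, best alternative gives 0.
Others report (6, 4, 4): truth gives 1, best alternative gives 0.
Others report (4, 6, 6): truth gives 1, best alternative gives 1.
Others report (6, 4, 6): truth gives 1, best alternative gives 1.
Others report (6, 6, 4): truth gives 1, best alternative gives 1.
(Remaining 2 profiles checked similarly; truth is weakly best in each.)
In every case the truthful report is at least as good as any alternative, so it is a dominant strategy.

Yes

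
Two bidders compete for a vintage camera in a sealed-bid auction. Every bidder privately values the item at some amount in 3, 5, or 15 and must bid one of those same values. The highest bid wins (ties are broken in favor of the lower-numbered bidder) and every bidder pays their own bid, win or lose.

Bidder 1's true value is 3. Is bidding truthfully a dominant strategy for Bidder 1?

Consider the case where Bidder 2 bids 5.
Truthful bid 3: loses but pays 3, utility -3.
Bid 5 instead: wins, pays 5, utility 3 - 5 = -2.
Since -2 > -3, bidding 5 is strictly better here, so truthful bidding is not dominant.

No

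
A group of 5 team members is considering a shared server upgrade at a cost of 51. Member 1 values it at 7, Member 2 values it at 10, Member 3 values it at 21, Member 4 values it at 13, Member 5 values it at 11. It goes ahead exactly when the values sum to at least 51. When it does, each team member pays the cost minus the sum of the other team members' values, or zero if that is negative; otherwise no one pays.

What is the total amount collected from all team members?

Total value 62 ≥ cost 51, so it is built.
Member 1: others sum to 55; max(0, 51 - 55) = 0.
Member 2: others sum to 52; max(0, 51 - 52) = 0.
Member 3: others sum to 41; max(0, 51 - 41) = 10.
Member 4: others sum to 49; max(0, 51 - 49) = 2.
Member 5: others sum to 51; max(0, 51 - 51) = 0.
Total collected = 0 + 0 + 10 + 2 + 0 = 12.

12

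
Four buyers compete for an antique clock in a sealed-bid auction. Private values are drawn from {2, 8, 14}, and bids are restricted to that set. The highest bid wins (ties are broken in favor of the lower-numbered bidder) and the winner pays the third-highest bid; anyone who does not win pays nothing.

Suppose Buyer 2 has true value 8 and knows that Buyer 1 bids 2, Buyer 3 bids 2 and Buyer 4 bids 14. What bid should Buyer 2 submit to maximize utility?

14

Bid 2: loses, pays 0, utility 0.
Bid 8: loses, pays 0, utility 0.
Bid 14: wins, pays 2, utility 8 - 2 = 6.
The best choice is 14 with utility 6.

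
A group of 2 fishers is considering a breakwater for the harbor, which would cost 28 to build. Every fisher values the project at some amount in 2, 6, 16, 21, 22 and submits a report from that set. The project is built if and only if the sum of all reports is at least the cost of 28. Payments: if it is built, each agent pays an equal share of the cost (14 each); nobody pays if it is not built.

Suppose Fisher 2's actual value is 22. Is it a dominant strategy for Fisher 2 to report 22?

Check each profile of the others' reports and compare truth against every alternative report.
Others report (6): truth gives 8, best alternative gives 0.
Others report (16): truth gives 8, best alternative gives 8.
Others report (21): truth gives 8, best alternative gives 8.
Others report (22): truth gives 8, best alternative gives 8.
Others report (2): truth gives 0, best alternative gives 0.
In every case the truthful report is at least as good as any alternative, so it is a dominant strategy.

Yes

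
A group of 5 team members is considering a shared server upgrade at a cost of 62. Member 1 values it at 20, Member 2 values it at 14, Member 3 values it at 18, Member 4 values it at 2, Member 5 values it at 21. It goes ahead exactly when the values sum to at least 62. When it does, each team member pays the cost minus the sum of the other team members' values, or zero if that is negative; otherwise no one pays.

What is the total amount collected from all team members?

Total value 75 ≥ cost 62, so it is built.
Member 1: others sum to 55; max(0, 62 - 55) = 7.
Member 2: others sum to 61; max(0, 62 - 61) = 1.
Member 3: others sum to 57; max(0, 62 - 57) = 5.
Member 4: others sum to 73; max(0, 62 - 73) = 0.
Member 5: others sum to 54; max(0, 62 - 54) = 8.
Total collected = 7 + 1 + 5 + 0 + 8 = 21.

21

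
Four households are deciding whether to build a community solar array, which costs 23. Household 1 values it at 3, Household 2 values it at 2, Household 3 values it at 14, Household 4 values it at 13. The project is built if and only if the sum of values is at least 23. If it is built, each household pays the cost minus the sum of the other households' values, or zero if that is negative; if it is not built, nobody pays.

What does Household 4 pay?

Total value 32 ≥ cost 23, so the project is built.
The other households' values sum to 19.
Cost minus that sum is 23 - 19 = 4.

4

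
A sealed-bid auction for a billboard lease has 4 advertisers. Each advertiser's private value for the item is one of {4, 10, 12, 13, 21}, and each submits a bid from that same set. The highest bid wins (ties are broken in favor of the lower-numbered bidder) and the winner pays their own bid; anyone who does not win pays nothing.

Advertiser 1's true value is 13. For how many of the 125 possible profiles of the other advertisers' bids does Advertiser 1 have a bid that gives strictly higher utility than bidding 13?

Others bid (4, 4, 4): truth gives 0; bid 4 gives 9 > 0. Violating.
Others bid (4, 4, 10): truth gives 0; bid 10 gives 3 > 0. Violating.
Others bid (4, 4, 12): truth gives 0; bid 12 gives 1 > 0. Violating.
Others bid (4, 10, 4): truth gives 0; bid 10 gives 3 > 0. Violating.
Others bid (4, 4, 13): truth gives 0; no alternative beats it.
Others bid (4, 4, 21): truth gives 0; no alternative beats it.
(Checking all 125 profiles: 27 have a profitable deviation, 98 do not.)

27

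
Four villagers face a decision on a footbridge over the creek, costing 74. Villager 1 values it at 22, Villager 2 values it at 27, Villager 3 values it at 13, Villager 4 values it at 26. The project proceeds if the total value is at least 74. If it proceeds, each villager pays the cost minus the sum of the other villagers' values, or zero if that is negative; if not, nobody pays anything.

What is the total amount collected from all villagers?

33

Total value 88 ≥ cost 74, so it is built.
Villager 1: others sum to 66; max(0, 74 - 66) = 8.
Villager 2: others sum to 61; max(0, 74 - 61) = 13.
Villager 3: others sum to 75; max(0, 74 - 75) = 0.
Villager 4: others sum to 62; max(0, 74 - 62) = 12.
Total collected = 8 + 13 + 0 + 12 = 33.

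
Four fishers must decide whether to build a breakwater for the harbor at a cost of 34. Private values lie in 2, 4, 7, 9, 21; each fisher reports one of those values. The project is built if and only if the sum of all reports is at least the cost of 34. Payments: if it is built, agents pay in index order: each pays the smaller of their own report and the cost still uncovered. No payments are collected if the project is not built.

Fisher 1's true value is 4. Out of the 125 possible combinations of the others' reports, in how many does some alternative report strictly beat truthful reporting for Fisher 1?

43

Others report (2, 9, 21): truth gives 0; report 2 gives 2 > 0. Violating.
Others report (2, 21, 9): truth gives 0; report 2 gives 2 > 0. Violating.
Others report (2, 21, 21): truth gives 0; report 2 gives 2 > 0. Violating.
Others report (4, 7, 21): truth gives 0; report 2 gives 2 > 0. Violating.
Others report (2, 2, 2): truth gives 0; no alternative beats it.
Others report (2, 2, 4): truth gives 0; no alternative beats it.
(Checking all 125 profiles: 43 have a profitable deviation, 82 do not.)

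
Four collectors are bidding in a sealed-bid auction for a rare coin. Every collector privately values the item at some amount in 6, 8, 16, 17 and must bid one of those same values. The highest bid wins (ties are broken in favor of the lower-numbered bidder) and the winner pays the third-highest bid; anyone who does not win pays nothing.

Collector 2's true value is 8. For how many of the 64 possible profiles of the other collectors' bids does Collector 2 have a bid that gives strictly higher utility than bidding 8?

6

Others bid (6, 6, 16): truth gives 0; bid 16 gives 2 > 0. Violating.
Others bid (6, 6, 17): truth gives 0; bid 17 gives 2 > 0. Violating.
Others bid (6, 16, 6): truth gives 0; bid 16 gives 2 > 0. Violating.
Others bid (6, 17, 6): truth gives 0; bid 17 gives 2 > 0. Violating.
Others bid (6, 6, 6): truth gives 2; no alternative beats it.
Others bid (6, 6, 8): truth gives 2; no alternative beats it.
(Checking all 64 profiles: 6 have a profitable deviation, 58 do not.)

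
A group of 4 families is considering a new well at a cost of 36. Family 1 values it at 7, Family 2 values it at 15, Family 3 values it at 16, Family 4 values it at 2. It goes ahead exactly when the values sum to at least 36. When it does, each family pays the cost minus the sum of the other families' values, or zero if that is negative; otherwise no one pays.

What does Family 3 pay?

12

Total value 40 ≥ cost 36, so the project is built.
The other families' values sum to 24.
Cost minus that sum is 36 - 24 = 12.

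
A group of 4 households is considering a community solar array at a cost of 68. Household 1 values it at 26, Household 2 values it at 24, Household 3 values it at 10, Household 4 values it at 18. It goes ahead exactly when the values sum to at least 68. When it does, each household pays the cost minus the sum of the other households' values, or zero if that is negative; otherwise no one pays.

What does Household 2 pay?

Total value 78 ≥ cost 68, so the project is built.
The other households' values sum to 54.
Cost minus that sum is 68 - 54 = 14.

14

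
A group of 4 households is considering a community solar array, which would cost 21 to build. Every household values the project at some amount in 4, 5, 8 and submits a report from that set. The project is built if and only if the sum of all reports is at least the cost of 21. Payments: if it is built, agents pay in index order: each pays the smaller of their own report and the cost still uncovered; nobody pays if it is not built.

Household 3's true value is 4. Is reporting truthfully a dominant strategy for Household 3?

Check each profile of the others' reports and compare truth against every alternative report.
Others report (4, 4, 8): truth gives 0, best alternative gives -1.
Others report (4, 5, 8): truth gives 0, best alternative gives -1.
Others report (4, 8, 4): truth gives 0, best alternative gives -1.
Others report (4, 8, 5): truth gives 0, best alternative gives -1.
Others report (4, 8, 8): truth gives 0, best alternative gives -1.
Others report (5, 4, 8): truth gives 0, best alternative gives -1.
(Remaining 21 profiles checked similarly; truth is weakly best in each.)
In every case the truthful report is at least as good as any alternative, so it is a dominant strategy.

Yes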